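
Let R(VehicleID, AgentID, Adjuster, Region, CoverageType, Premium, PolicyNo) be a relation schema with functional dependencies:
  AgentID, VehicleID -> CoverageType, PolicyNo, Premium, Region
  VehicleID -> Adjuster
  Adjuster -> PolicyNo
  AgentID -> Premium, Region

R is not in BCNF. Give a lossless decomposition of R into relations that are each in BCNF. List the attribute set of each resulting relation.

Candidate key of the original relation: {AgentID, VehicleID}.
{Adjuster, AgentID, CoverageType, PolicyNo, Premium, Region, VehicleID}: {VehicleID} determines {Adjuster, PolicyNo, VehicleID} here but is not a superkey — split on VehicleID -> Adjuster, PolicyNo, giving {Adjuster, PolicyNo, VehicleID} and {AgentID, CoverageType, Premium, Region, VehicleID}.
{Adjuster, PolicyNo, VehicleID}: {Adjuster} determines {Adjuster, PolicyNo} here but is not a superkey — split on Adjuster -> PolicyNo, giving {Adjuster, PolicyNo} and {Adjuster, VehicleID}.
{Adjuster, PolicyNo} has no BCNF violation.
{Adjuster, VehicleID} has no BCNF violation.
{AgentID, CoverageType, Premium, Region, VehicleID}: {AgentID} determines {AgentID, Premium, Region} here but is not a superkey — split on AgentID -> Premium, Region, giving {AgentID, Premium, Region} and {AgentID, CoverageType, VehicleID}.
{AgentID, Premium, Region} has no BCNF violation.
{AgentID, CoverageType, VehicleID} has no BCNF violation.

{Adjuster, PolicyNo}; {Adjuster, VehicleID}; {AgentID, CoverageType, VehicleID}; {AgentID, Premium, Region}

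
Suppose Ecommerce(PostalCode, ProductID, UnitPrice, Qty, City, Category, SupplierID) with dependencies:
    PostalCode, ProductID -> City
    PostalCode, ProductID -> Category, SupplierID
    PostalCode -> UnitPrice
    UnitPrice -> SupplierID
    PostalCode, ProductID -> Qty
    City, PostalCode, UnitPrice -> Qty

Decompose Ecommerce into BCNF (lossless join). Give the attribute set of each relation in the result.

Candidate key of the original relation: {PostalCode, ProductID}.
In {Category, City, PostalCode, ProductID, Qty, SupplierID, UnitPrice}, {PostalCode} is not a superkey ({PostalCode}⁺ restricted to this set is {PostalCode, SupplierID, UnitPrice}), so split on PostalCode -> SupplierID, UnitPrice into {PostalCode, SupplierID, UnitPrice} and {Category, City, PostalCode, ProductID, Qty}.
In {PostalCode, SupplierID, UnitPrice}, {UnitPrice} is not a superkey ({UnitPrice}⁺ restricted to this set is {SupplierID, UnitPrice}), so split on UnitPrice -> SupplierID into {SupplierID, UnitPrice} and {PostalCode, UnitPrice}.
{SupplierID, UnitPrice} is in BCNF.
{PostalCode, UnitPrice} is in BCNF.
In {Category, City, PostalCode, ProductID, Qty}, {City, PostalCode} is not a superkey ({City, PostalCode}⁺ restricted to this set is {City, PostalCode, Qty}), so split on City, PostalCode -> Qty into {City, PostalCode, Qty} and {Category, City, PostalCode, ProductID}.
{City, PostalCode, Qty} is in BCNF.
{Category, City, PostalCode, ProductID} is in BCNF.

{Category, City, PostalCode, ProductID}; {City, PostalCode, Qty}; {PostalCode, UnitPrice}; {SupplierID, UnitPrice}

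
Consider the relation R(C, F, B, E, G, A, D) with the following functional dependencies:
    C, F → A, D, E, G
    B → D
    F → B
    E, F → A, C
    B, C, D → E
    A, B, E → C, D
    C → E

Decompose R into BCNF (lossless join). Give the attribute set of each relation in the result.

{A, C, F, G}; {B, D}; {B, F}; {C, E}

Candidate keys of the original relation: {C, F}, {E, F}.
Within {A, B, C, D, E, F, G}: {B}⁺ ∩ {A, B, C, D, E, F, G} = {B, D}, not the whole set, so B → D violates BCNF; decompose into {B, D} and {A, B, C, E, F, G}.
{B, D} has no BCNF violation.
Within {A, B, C, E, F, G}: {F}⁺ ∩ {A, B, C, E, F, G} = {B, F}, not the whole set, so F → B violates BCNF; decompose into {B, F} and {A, C, E, F, G}.
{B, F} has no BCNF violation.
Within {A, C, E, F, G}: {C}⁺ ∩ {A, C, E, F, G} = {C, E}, not the whole set, so C → E violates BCNF; decompose into {C, E} and {A, C, F, G}.
{C, E} has no BCNF violation.
{A, C, F, G} has no BCNF violation.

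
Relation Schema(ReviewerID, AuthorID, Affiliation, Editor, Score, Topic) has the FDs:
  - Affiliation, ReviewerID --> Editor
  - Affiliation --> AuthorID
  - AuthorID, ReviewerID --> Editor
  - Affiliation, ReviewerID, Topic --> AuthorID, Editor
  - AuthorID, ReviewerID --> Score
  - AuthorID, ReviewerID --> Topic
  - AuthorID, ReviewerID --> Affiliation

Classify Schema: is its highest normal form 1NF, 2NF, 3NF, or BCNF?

3NF

Candidate keys: {Affiliation, ReviewerID}, {AuthorID, ReviewerID}. Prime attributes: {Affiliation, AuthorID, ReviewerID}.
Affiliation --> AuthorID breaks BCNF: {Affiliation}⁺ = {Affiliation, AuthorID}, so {Affiliation} is not a superkey.
Since {AuthorID} ⊆ prime attributes and every other non-superkey FD also has a prime right side, the schema is in 3NF.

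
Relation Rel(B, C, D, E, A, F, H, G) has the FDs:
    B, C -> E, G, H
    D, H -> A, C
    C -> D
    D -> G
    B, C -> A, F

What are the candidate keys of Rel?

{B} never appears on the right of any FD, so every key must include it.
Closure of {B, C} is {A, B, C, D, E, F, G, H}, the whole schema; {B, C} is a candidate key.
Closure of {B, D, H} is {A, B, C, D, E, F, G, H}, the whole schema; {B, D, H} is a candidate key.
No proper subset of any of these is a key, and no other minimal superkey exists.

{B, C}, {B, D, H}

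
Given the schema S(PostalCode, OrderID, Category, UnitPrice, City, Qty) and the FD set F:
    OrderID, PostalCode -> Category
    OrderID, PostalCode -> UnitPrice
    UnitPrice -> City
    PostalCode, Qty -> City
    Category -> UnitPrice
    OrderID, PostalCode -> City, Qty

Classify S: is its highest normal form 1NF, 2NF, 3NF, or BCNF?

2NF

Candidate key: {OrderID, PostalCode}. Prime attributes: {OrderID, PostalCode}.
UnitPrice -> City: {UnitPrice}⁺ = {City, UnitPrice}, which is not all of the attributes, so the left side is not a superkey — BCNF is violated.
UnitPrice -> City has non-prime {City} on the right and a non-superkey on the left, so 3NF fails.
Checking every proper subset of each key, none determines a non-prime attribute — 2NF is satisfied.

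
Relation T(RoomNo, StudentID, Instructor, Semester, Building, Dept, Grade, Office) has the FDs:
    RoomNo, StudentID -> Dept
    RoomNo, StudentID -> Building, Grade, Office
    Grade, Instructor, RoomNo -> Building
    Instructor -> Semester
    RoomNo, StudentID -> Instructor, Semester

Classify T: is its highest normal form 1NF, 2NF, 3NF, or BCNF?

Candidate key: {RoomNo, StudentID}. Prime attributes: {RoomNo, StudentID}.
For Grade, Instructor, RoomNo -> Building we have {Grade, Instructor, RoomNo}⁺ = {Building, Grade, Instructor, RoomNo, Semester}; {Grade, Instructor, RoomNo} is not a superkey, so BCNF fails.
Because {Building} is non-prime and the left side of Grade, Instructor, RoomNo -> Building is not a superkey, the relation is not in 3NF.
No proper subset of a key has a non-prime attribute in its closure, so there is no partial dependency; 2NF holds.

2NF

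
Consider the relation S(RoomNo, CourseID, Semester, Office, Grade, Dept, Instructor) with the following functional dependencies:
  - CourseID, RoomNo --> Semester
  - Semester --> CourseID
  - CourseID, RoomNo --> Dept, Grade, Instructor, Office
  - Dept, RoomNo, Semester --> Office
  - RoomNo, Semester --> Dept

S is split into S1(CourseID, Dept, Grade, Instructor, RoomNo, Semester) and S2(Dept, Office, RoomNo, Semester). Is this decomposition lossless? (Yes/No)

Yes

The shared attributes are {Dept, RoomNo, Semester} and {Dept, RoomNo, Semester}⁺ = {CourseID, Dept, Grade, Instructor, Office, RoomNo, Semester}.
Since S1 ⊆ {CourseID, Dept, Grade, Instructor, Office, RoomNo, Semester}, the intersection is a superkey of S1; the decomposition is lossless.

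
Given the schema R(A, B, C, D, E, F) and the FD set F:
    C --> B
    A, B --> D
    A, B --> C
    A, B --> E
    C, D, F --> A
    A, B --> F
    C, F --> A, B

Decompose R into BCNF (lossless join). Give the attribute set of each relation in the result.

Candidate keys of the original relation: {A, B}, {A, C}, {C, F}.
Within {A, B, C, D, E, F}: {C}⁺ ∩ {A, B, C, D, E, F} = {B, C}, not the whole set, so C --> B violates BCNF; decompose into {B, C} and {A, C, D, E, F}.
{B, C} has no BCNF violation.
{A, C, D, E, F} has no BCNF violation.

{A, C, D, E, F}; {B, C}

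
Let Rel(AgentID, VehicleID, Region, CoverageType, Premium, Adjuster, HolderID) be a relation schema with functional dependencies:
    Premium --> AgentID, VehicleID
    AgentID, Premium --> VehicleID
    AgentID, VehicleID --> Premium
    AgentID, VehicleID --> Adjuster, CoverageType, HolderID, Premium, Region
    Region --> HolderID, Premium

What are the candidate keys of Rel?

{AgentID, VehicleID}, {Premium}, {Region}

Closure of {Premium} is {Adjuster, AgentID, CoverageType, HolderID, Premium, Region, VehicleID}, the whole schema; {Premium} is a candidate key.
Closure of {Region} is {Adjuster, AgentID, CoverageType, HolderID, Premium, Region, VehicleID}, the whole schema; {Region} is a candidate key.
Closure of {AgentID, VehicleID} is {Adjuster, AgentID, CoverageType, HolderID, Premium, Region, VehicleID}, the whole schema; {AgentID, VehicleID} is a candidate key.
These are minimal and exhaustive — every other superkey contains one of them.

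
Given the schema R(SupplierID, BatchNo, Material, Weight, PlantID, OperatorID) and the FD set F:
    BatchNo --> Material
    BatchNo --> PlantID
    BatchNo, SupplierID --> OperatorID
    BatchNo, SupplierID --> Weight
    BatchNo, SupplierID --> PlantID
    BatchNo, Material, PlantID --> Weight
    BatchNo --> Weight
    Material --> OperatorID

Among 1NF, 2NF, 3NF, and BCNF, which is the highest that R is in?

Candidate key: {BatchNo, SupplierID}. Prime attributes: {BatchNo, SupplierID}.
For BatchNo --> Material we have {BatchNo}⁺ = {BatchNo, Material, OperatorID, PlantID, Weight}; {BatchNo} is not a superkey, so BCNF fails.
BatchNo --> Material determines the non-prime attribute {Material} from a non-superkey — 3NF is violated.
{BatchNo} is a proper subset of the key {BatchNo, SupplierID}, and {BatchNo}⁺ contains the non-prime attributes {Material, OperatorID, PlantID, Weight} — a partial dependency, so 2NF is violated.

1NF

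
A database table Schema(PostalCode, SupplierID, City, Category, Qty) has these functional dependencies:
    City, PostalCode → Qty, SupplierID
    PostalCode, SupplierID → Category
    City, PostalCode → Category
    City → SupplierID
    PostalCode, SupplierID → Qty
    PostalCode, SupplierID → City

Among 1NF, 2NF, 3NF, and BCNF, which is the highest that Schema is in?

Candidate keys: {City, PostalCode}, {PostalCode, SupplierID}. Prime attributes: {City, PostalCode, SupplierID}.
City → SupplierID breaks BCNF: {City}⁺ = {City, SupplierID}, so {City} is not a superkey.
Its right-hand attributes {SupplierID} are all prime, as are those of every other non-superkey FD — the relation is in 3NF.

3NF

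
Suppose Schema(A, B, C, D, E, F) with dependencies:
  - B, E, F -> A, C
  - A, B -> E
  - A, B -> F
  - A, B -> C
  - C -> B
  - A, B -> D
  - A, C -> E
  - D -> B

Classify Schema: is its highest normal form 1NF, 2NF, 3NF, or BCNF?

Candidate keys: {A, B}, {A, C}, {A, D}, {B, E, F}, {C, E, F}, {D, E, F}. Prime attributes: {A, B, C, D, E, F}.
C -> B: {C}⁺ = {B, C}, which is not all of the attributes, so the left side is not a superkey — BCNF is violated.
But every attribute on its right side ({B}) is prime, and the same holds for every other non-superkey FD, so 3NF still holds.

3NF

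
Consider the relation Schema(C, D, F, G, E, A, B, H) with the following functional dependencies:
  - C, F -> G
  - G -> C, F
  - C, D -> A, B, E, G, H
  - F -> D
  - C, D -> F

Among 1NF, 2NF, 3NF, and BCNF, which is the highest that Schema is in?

3NF

Candidate keys: {C, D}, {C, F}, {G}. Prime attributes: {C, D, F, G}.
F -> D breaks BCNF: {F}⁺ = {D, F}, so {F} is not a superkey.
But every attribute on its right side ({D}) is prime, and the same holds for every other non-superkey FD, so 3NF still holds.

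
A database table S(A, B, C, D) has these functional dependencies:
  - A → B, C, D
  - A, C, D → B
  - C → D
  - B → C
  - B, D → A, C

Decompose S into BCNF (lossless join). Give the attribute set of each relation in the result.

{A, B, C}; {C, D}

Candidate keys of the original relation: {A}, {B}.
{A, B, C, D}: {C} determines {C, D} here but is not a superkey — split on C → D, giving {C, D} and {A, B, C}.
{C, D}: every determinant is a superkey — BCNF.
{A, B, C}: every determinant is a superkey — BCNF.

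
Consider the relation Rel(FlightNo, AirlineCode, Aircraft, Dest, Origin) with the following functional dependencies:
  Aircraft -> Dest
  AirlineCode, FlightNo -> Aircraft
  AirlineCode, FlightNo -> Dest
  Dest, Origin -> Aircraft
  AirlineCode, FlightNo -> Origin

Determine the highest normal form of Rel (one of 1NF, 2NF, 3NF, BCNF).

2NF

Candidate key: {AirlineCode, FlightNo}. Prime attributes: {AirlineCode, FlightNo}.
Aircraft -> Dest breaks BCNF: {Aircraft}⁺ = {Aircraft, Dest}, so {Aircraft} is not a superkey.
Aircraft -> Dest determines the non-prime attribute {Dest} from a non-superkey — 3NF is violated.
No non-prime attribute depends on a proper subset of any candidate key, so 2NF holds.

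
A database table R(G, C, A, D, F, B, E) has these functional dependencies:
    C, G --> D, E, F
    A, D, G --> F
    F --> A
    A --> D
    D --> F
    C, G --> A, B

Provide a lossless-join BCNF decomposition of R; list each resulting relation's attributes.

Candidate key of the original relation: {C, G}.
Within {A, B, C, D, E, F, G}: {A, D, G}⁺ ∩ {A, B, C, D, E, F, G} = {A, D, F, G}, not the whole set, so A, D, G --> F violates BCNF; decompose into {A, D, F, G} and {A, B, C, D, E, G}.
Within {A, D, F, G}: {F}⁺ ∩ {A, D, F, G} = {A, D, F}, not the whole set, so F --> A, D violates BCNF; decompose into {A, D, F} and {F, G}.
{A, D, F} has no BCNF violation.
{F, G} has no BCNF violation.
Within {A, B, C, D, E, G}: {A}⁺ ∩ {A, B, C, D, E, G} = {A, D}, not the whole set, so A --> D violates BCNF; decompose into {A, D} and {A, B, C, E, G}.
{A, D} has no BCNF violation.
{A, B, C, E, G} has no BCNF violation.

{A, B, C, E, G}; {A, D, F}; {F, G}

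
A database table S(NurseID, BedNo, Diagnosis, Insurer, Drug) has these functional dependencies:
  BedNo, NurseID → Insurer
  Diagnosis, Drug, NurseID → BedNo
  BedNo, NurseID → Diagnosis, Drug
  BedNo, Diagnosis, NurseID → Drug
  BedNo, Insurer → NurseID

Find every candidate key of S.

{BedNo, Insurer}, {BedNo, NurseID}, {Diagnosis, Drug, NurseID}

{BedNo, Insurer}⁺ = {BedNo, Diagnosis, Drug, Insurer, NurseID}, which is every attribute, so {BedNo, Insurer} is a candidate key.
{BedNo, NurseID}⁺ = {BedNo, Diagnosis, Drug, Insurer, NurseID}, which is every attribute, so {BedNo, NurseID} is a candidate key.
{Diagnosis, Drug, NurseID}⁺ = {BedNo, Diagnosis, Drug, Insurer, NurseID}, which is every attribute, so {Diagnosis, Drug, NurseID} is a candidate key.
Any other superkey properly contains one of these, so there are no further candidate keys.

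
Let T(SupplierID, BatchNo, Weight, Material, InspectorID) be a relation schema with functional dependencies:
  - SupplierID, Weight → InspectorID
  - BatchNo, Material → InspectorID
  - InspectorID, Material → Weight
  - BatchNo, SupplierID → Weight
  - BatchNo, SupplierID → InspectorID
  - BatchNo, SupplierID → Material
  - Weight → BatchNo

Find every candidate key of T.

{BatchNo, SupplierID}, {InspectorID, Material, SupplierID}, {SupplierID, Weight}

{SupplierID} never appears on the right of any FD, so every key must include it.
{BatchNo, SupplierID}⁺ = {BatchNo, InspectorID, Material, SupplierID, Weight} — all of the relation — so {BatchNo, SupplierID} is a candidate key.
{SupplierID, Weight}⁺ = {BatchNo, InspectorID, Material, SupplierID, Weight} — all of the relation — so {SupplierID, Weight} is a candidate key.
{InspectorID, Material, SupplierID}⁺ = {BatchNo, InspectorID, Material, SupplierID, Weight} — all of the relation — so {InspectorID, Material, SupplierID} is a candidate key.
These are minimal and exhaustive — every other superkey contains one of them.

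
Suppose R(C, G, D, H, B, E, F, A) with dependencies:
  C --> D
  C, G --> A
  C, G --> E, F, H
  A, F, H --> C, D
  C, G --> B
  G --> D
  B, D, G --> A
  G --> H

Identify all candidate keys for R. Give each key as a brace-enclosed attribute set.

{A, F, G}, {B, F, G}, {C, G}

Attributes never on any right-hand side: {G} — every candidate key must contain it.
{C, G}⁺ = {A, B, C, D, E, F, G, H}, which is every attribute, so {C, G} is a candidate key.
{A, F, G}⁺ = {A, B, C, D, E, F, G, H}, which is every attribute, so {A, F, G} is a candidate key.
{B, F, G}⁺ = {A, B, C, D, E, F, G, H}, which is every attribute, so {B, F, G} is a candidate key.
These are minimal and exhaustive — every other superkey contains one of them.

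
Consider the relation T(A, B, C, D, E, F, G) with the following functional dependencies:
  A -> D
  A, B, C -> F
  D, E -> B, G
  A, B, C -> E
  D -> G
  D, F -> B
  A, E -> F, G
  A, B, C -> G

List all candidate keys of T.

No FD produces {A, C}, so they must be in every candidate key.
{A, B, C} is a candidate key since {A, B, C}⁺ = {A, B, C, D, E, F, G} covers every attribute.
{A, C, E} is a candidate key since {A, C, E}⁺ = {A, B, C, D, E, F, G} covers every attribute.
{A, C, F} is a candidate key since {A, C, F}⁺ = {A, B, C, D, E, F, G} covers every attribute.
No proper subset of any of these is a key, and no other minimal superkey exists.

{A, B, C}, {A, C, E}, {A, C, F}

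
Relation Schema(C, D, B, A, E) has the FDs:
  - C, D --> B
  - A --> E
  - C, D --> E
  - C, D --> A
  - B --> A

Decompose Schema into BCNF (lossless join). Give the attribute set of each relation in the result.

Candidate key of the original relation: {C, D}.
In {A, B, C, D, E}, {A} is not a superkey ({A}⁺ restricted to this set is {A, E}), so split on A --> E into {A, E} and {A, B, C, D}.
{A, E} is in BCNF.
In {A, B, C, D}, {B} is not a superkey ({B}⁺ restricted to this set is {A, B}), so split on B --> A into {A, B} and {B, C, D}.
{A, B} is in BCNF.
{B, C, D} is in BCNF.

{A, B}; {A, E}; {B, C, D}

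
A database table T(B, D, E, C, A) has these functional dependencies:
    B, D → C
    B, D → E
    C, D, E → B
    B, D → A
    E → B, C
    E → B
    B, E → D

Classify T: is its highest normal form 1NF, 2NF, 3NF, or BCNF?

BCNF

Candidate keys: {B, D}, {E}. Prime attributes: {B, D, E}.
The left-hand side of every FD is a superkey, so BCNF is satisfied.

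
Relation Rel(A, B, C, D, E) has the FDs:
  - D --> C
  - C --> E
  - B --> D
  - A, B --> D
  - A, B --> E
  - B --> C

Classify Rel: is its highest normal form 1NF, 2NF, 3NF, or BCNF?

Candidate key: {A, B}. Prime attributes: {A, B}.
D --> C: {D}⁺ = {C, D, E}, which is not all of the attributes, so the left side is not a superkey — BCNF is violated.
D --> C has non-prime {C} on the right and a non-superkey on the left, so 3NF fails.
{B} is a proper subset of the key {A, B}, and {B}⁺ contains the non-prime attributes {C, D, E} — a partial dependency, so 2NF is violated.

1NF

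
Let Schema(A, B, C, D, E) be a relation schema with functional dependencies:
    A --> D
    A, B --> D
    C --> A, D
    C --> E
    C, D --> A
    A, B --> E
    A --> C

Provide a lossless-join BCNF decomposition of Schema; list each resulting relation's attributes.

Candidate keys of the original relation: {A, B}, {B, C}.
{A, B, C, D, E}: {A} determines {A, C, D, E} here but is not a superkey — split on A --> C, D, E, giving {A, C, D, E} and {A, B}.
{A, C, D, E} has no BCNF violation.
{A, B} has no BCNF violation.

{A, B}; {A, C, D, E}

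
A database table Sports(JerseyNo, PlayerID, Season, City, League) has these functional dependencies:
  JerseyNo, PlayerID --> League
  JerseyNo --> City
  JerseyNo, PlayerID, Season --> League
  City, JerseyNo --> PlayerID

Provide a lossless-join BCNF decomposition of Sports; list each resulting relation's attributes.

Candidate key of the original relation: {JerseyNo, Season}.
Within {City, JerseyNo, League, PlayerID, Season}: {JerseyNo, PlayerID}⁺ ∩ {City, JerseyNo, League, PlayerID, Season} = {City, JerseyNo, League, PlayerID}, not the whole set, so JerseyNo, PlayerID --> City, League violates BCNF; decompose into {City, JerseyNo, League, PlayerID} and {JerseyNo, PlayerID, Season}.
{City, JerseyNo, League, PlayerID}: every determinant is a superkey — BCNF.
Within {JerseyNo, PlayerID, Season}: {JerseyNo}⁺ ∩ {JerseyNo, PlayerID, Season} = {JerseyNo, PlayerID}, not the whole set, so JerseyNo --> PlayerID violates BCNF; decompose into {JerseyNo, PlayerID} and {JerseyNo, Season}.
{JerseyNo, PlayerID}: every determinant is a superkey — BCNF.
{JerseyNo, Season}: every determinant is a superkey — BCNF.

{City, JerseyNo, League, PlayerID}; {JerseyNo, Season}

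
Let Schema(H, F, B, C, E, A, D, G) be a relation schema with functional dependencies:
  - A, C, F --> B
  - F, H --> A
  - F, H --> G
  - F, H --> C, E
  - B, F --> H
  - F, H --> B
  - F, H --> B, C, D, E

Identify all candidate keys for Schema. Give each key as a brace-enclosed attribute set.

Attributes never on any right-hand side: {F} — every candidate key must contain it.
{B, F}⁺ = {A, B, C, D, E, F, G, H}, which is every attribute, so {B, F} is a candidate key.
{F, H}⁺ = {A, B, C, D, E, F, G, H}, which is every attribute, so {F, H} is a candidate key.
{A, C, F}⁺ = {A, B, C, D, E, F, G, H}, which is every attribute, so {A, C, F} is a candidate key.
These are minimal and exhaustive — every other superkey contains one of them.

{A, C, F}, {B, F}, {F, H}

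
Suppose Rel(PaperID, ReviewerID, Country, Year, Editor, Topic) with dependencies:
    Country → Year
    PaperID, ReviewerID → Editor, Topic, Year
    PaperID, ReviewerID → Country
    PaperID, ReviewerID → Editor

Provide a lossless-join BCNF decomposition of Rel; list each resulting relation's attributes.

{Country, Editor, PaperID, ReviewerID, Topic}; {Country, Year}

Candidate key of the original relation: {PaperID, ReviewerID}.
In {Country, Editor, PaperID, ReviewerID, Topic, Year}, {Country} is not a superkey ({Country}⁺ restricted to this set is {Country, Year}), so split on Country → Year into {Country, Year} and {Country, Editor, PaperID, ReviewerID, Topic}.
{Country, Year} has no BCNF violation.
{Country, Editor, PaperID, ReviewerID, Topic} has no BCNF violation.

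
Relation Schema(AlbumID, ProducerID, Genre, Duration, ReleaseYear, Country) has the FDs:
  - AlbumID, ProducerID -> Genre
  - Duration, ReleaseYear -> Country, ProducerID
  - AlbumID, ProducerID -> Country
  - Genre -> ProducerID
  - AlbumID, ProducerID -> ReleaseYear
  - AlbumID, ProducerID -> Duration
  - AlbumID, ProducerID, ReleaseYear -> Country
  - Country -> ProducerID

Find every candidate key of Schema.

{AlbumID} never appears on the right of any FD, so every key must include it.
{AlbumID, Country} is a candidate key since {AlbumID, Country}⁺ = {AlbumID, Country, Duration, Genre, ProducerID, ReleaseYear} covers every attribute.
{AlbumID, Genre} is a candidate key since {AlbumID, Genre}⁺ = {AlbumID, Country, Duration, Genre, ProducerID, ReleaseYear} covers every attribute.
{AlbumID, ProducerID} is a candidate key since {AlbumID, ProducerID}⁺ = {AlbumID, Country, Duration, Genre, ProducerID, ReleaseYear} covers every attribute.
{AlbumID, Duration, ReleaseYear} is a candidate key since {AlbumID, Duration, ReleaseYear}⁺ = {AlbumID, Country, Duration, Genre, ProducerID, ReleaseYear} covers every attribute.
No proper subset of any of these is a key, and no other minimal superkey exists.

{AlbumID, Country}, {AlbumID, Duration, ReleaseYear}, {AlbumID, Genre}, {AlbumID, ProducerID}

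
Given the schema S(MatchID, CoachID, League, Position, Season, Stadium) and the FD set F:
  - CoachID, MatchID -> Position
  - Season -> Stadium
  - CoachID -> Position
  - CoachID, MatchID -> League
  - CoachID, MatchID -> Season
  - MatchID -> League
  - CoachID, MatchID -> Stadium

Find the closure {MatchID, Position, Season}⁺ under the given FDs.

Start with {MatchID, Position, Season}.
Season -> Stadium applies; add {Stadium} → now {MatchID, Position, Season, Stadium}.
MatchID -> League applies; add {League} → now {League, MatchID, Position, Season, Stadium}.
No further FD applies.

{League, MatchID, Position, Season, Stadium}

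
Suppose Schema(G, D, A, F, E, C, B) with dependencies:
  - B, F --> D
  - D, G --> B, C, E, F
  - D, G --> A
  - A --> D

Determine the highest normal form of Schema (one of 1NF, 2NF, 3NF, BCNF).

3NF

Candidate keys: {A, G}, {B, F, G}, {D, G}. Prime attributes: {A, B, D, F, G}.
B, F --> D: {B, F}⁺ = {B, D, F}, which is not all of the attributes, so the left side is not a superkey — BCNF is violated.
Its right-hand attributes {D} are all prime, as are those of every other non-superkey FD — the relation is in 3NF.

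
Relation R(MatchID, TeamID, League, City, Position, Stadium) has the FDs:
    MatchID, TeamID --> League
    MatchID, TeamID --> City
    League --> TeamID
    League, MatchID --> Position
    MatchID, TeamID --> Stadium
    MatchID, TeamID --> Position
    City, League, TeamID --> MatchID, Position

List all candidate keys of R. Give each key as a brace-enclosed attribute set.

{City, League}⁺ = {City, League, MatchID, Position, Stadium, TeamID}, which is every attribute, so {City, League} is a candidate key.
{League, MatchID}⁺ = {City, League, MatchID, Position, Stadium, TeamID}, which is every attribute, so {League, MatchID} is a candidate key.
{MatchID, TeamID}⁺ = {City, League, MatchID, Position, Stadium, TeamID}, which is every attribute, so {MatchID, TeamID} is a candidate key.
No proper subset of any of these is a key, and no other minimal superkey exists.

{City, League}, {League, MatchID}, {MatchID, TeamID}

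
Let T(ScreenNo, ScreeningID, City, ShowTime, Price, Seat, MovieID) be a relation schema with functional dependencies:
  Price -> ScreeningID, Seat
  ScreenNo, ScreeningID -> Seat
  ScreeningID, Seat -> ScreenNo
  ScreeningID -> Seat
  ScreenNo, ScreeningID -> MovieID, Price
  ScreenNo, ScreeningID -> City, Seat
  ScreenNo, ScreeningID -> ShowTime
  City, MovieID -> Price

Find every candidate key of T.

{City, MovieID}, {Price}, {ScreeningID}

{Price}⁺ = {City, MovieID, Price, ScreenNo, ScreeningID, Seat, ShowTime} — all of the relation — so {Price} is a candidate key.
{ScreeningID}⁺ = {City, MovieID, Price, ScreenNo, ScreeningID, Seat, ShowTime} — all of the relation — so {ScreeningID} is a candidate key.
{City, MovieID}⁺ = {City, MovieID, Price, ScreenNo, ScreeningID, Seat, ShowTime} — all of the relation — so {City, MovieID} is a candidate key.
These are minimal and exhaustive — every other superkey contains one of them.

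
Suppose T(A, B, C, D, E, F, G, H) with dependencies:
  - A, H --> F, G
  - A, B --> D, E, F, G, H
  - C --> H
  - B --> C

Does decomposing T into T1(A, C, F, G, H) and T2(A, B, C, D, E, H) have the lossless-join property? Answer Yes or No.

The shared attributes are {A, C, H} and {A, C, H}⁺ = {A, C, F, G, H}.
Since T1 ⊆ {A, C, F, G, H}, the intersection is a superkey of T1; the decomposition is lossless.

Yes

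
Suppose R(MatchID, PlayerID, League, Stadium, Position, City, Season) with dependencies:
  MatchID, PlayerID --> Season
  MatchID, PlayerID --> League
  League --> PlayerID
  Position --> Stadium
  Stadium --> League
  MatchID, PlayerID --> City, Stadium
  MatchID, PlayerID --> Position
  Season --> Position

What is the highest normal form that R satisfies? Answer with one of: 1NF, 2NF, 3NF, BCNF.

3NF

Candidate keys: {League, MatchID}, {MatchID, PlayerID}, {MatchID, Position}, {MatchID, Season}, {MatchID, Stadium}. Prime attributes: {League, MatchID, PlayerID, Position, Season, Stadium}.
League --> PlayerID: {League}⁺ = {League, PlayerID}, which is not all of the attributes, so the left side is not a superkey — BCNF is violated.
Since {PlayerID} ⊆ prime attributes and every other non-superkey FD also has a prime right side, the schema is in 3NF.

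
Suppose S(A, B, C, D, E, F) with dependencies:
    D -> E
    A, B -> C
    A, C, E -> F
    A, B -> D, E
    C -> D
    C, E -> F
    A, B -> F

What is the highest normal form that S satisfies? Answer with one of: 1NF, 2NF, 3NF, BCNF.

2NF

Candidate key: {A, B}. Prime attributes: {A, B}.
D -> E breaks BCNF: {D}⁺ = {D, E}, so {D} is not a superkey.
D -> E has non-prime {E} on the right and a non-superkey on the left, so 3NF fails.
No proper subset of a key has a non-prime attribute in its closure, so there is no partial dependency; 2NF holds.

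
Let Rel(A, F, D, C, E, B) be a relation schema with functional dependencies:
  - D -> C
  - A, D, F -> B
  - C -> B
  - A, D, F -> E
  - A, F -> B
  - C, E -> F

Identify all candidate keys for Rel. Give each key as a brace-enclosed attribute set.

{A, D, E}, {A, D, F}

{A, D} never appear on the right of any FD, so every key must include all of them.
{A, D, E} is a candidate key since {A, D, E}⁺ = {A, B, C, D, E, F} covers every attribute.
{A, D, F} is a candidate key since {A, D, F}⁺ = {A, B, C, D, E, F} covers every attribute.
No proper subset of any of these is a key, and no other minimal superkey exists.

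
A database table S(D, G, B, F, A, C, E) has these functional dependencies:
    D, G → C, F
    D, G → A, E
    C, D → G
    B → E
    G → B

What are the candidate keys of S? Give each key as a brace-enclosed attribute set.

{C, D}, {D, G}

Attributes never on any right-hand side: {D} — every candidate key must contain it.
{C, D}⁺ = {A, B, C, D, E, F, G} — all of the relation — so {C, D} is a candidate key.
{D, G}⁺ = {A, B, C, D, E, F, G} — all of the relation — so {D, G} is a candidate key.
No proper subset of any of these is a key, and no other minimal superkey exists.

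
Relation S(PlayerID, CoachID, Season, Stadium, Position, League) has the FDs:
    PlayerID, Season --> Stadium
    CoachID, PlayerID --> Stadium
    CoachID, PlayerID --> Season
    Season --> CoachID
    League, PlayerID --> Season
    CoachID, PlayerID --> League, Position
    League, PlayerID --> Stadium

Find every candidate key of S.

{CoachID, PlayerID}, {League, PlayerID}, {PlayerID, Season}

No FD produces {PlayerID}, so it must be in every candidate key.
{CoachID, PlayerID}⁺ = {CoachID, League, PlayerID, Position, Season, Stadium} — all of the relation — so {CoachID, PlayerID} is a candidate key.
{League, PlayerID}⁺ = {CoachID, League, PlayerID, Position, Season, Stadium} — all of the relation — so {League, PlayerID} is a candidate key.
{PlayerID, Season}⁺ = {CoachID, League, PlayerID, Position, Season, Stadium} — all of the relation — so {PlayerID, Season} is a candidate key.
Any other superkey properly contains one of these, so there are no further candidate keys.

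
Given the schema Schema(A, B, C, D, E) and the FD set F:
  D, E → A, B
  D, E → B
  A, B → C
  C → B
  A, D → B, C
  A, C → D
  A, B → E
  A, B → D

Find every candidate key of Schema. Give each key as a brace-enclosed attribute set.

Closure of {A, B} is {A, B, C, D, E}, the whole schema; {A, B} is a candidate key.
Closure of {A, C} is {A, B, C, D, E}, the whole schema; {A, C} is a candidate key.
Closure of {A, D} is {A, B, C, D, E}, the whole schema; {A, D} is a candidate key.
Closure of {D, E} is {A, B, C, D, E}, the whole schema; {D, E} is a candidate key.
Any other superkey properly contains one of these, so there are no further candidate keys.

{A, B}, {A, C}, {A, D}, {D, E}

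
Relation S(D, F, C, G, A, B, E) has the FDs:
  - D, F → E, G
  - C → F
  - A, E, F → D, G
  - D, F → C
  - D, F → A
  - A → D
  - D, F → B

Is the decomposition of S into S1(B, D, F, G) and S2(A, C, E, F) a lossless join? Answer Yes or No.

S1 ∩ S2 = {F}; its closure under F is {F}.
The closure covers neither S1 nor S2 entirely; the join is not lossless.

No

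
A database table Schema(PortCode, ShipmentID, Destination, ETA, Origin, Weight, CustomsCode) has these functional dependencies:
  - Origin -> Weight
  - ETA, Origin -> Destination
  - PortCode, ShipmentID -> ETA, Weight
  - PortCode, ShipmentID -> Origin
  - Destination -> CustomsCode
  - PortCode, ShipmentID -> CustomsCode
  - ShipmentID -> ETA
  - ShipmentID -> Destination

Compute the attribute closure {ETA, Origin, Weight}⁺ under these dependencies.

{CustomsCode, Destination, ETA, Origin, Weight}

Start with {ETA, Origin, Weight}.
ETA, Origin -> Destination applies; add {Destination} → now {Destination, ETA, Origin, Weight}.
Destination -> CustomsCode applies; add {CustomsCode} → now {CustomsCode, Destination, ETA, Origin, Weight}.
No further FD applies.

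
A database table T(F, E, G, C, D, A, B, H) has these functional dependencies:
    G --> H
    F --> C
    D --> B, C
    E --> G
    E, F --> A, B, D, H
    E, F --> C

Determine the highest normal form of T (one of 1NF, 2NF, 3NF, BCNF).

Candidate key: {E, F}. Prime attributes: {E, F}.
For G --> H we have {G}⁺ = {G, H}; {G} is not a superkey, so BCNF fails.
G --> H determines the non-prime attribute {H} from a non-superkey — 3NF is violated.
The proper key subset {E} of {E, F} determines non-prime {G, H}, so the relation is not even in 2NF.

1NF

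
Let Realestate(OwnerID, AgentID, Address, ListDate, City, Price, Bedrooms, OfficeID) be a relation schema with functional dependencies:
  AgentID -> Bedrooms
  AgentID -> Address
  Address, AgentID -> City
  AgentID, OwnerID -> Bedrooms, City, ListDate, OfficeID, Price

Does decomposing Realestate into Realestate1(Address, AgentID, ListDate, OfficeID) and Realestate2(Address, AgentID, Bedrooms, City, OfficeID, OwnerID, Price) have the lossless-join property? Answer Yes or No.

The shared attributes are {Address, AgentID, OfficeID} and {Address, AgentID, OfficeID}⁺ = {Address, AgentID, Bedrooms, City, OfficeID}.
The closure covers neither Realestate1 nor Realestate2 entirely; the join is not lossless.

No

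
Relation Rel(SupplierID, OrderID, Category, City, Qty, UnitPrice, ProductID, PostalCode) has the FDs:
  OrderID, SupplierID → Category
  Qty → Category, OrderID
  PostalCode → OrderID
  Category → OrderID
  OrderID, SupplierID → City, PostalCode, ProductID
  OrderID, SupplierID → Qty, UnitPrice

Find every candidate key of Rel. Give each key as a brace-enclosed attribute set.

Attributes never on any right-hand side: {SupplierID} — every candidate key must contain it.
{Category, SupplierID}⁺ = {Category, City, OrderID, PostalCode, ProductID, Qty, SupplierID, UnitPrice}, which is every attribute, so {Category, SupplierID} is a candidate key.
{OrderID, SupplierID}⁺ = {Category, City, OrderID, PostalCode, ProductID, Qty, SupplierID, UnitPrice}, which is every attribute, so {OrderID, SupplierID} is a candidate key.
{PostalCode, SupplierID}⁺ = {Category, City, OrderID, PostalCode, ProductID, Qty, SupplierID, UnitPrice}, which is every attribute, so {PostalCode, SupplierID} is a candidate key.
{Qty, SupplierID}⁺ = {Category, City, OrderID, PostalCode, ProductID, Qty, SupplierID, UnitPrice}, which is every attribute, so {Qty, SupplierID} is a candidate key.
Any other superkey properly contains one of these, so there are no further candidate keys.

{Category, SupplierID}, {OrderID, SupplierID}, {PostalCode, SupplierID}, {Qty, SupplierID}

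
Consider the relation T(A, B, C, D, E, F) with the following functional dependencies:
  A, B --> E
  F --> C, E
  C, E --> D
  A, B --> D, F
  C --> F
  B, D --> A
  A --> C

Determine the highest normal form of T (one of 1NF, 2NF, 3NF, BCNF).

1NF

Candidate keys: {A, B}, {B, C}, {B, D}, {B, F}. Prime attributes: {A, B, C, D, F}.
F --> C, E breaks BCNF: {F}⁺ = {C, D, E, F}, so {F} is not a superkey.
F --> C, E determines the non-prime attribute {E} from a non-superkey — 3NF is violated.
The proper key subset {A} of {A, B} determines non-prime {E}, so the relation is not even in 2NF.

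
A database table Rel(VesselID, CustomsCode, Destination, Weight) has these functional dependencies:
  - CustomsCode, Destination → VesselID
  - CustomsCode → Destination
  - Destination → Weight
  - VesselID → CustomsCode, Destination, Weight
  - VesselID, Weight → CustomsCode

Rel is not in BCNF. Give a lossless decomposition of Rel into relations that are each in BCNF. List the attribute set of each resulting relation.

{CustomsCode, Destination, VesselID}; {Destination, Weight}

Candidate keys of the original relation: {CustomsCode}, {VesselID}.
Within {CustomsCode, Destination, VesselID, Weight}: {Destination}⁺ ∩ {CustomsCode, Destination, VesselID, Weight} = {Destination, Weight}, not the whole set, so Destination → Weight violates BCNF; decompose into {Destination, Weight} and {CustomsCode, Destination, VesselID}.
{Destination, Weight}: every determinant is a superkey — BCNF.
{CustomsCode, Destination, VesselID}: every determinant is a superkey — BCNF.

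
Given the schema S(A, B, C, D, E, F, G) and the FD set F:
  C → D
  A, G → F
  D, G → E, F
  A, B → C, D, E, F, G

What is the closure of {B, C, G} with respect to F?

{B, C, D, E, F, G}

Start with {B, C, G}.
C → D applies; add {D} → now {B, C, D, G}.
D, G → E, F applies; add {E, F} → now {B, C, D, E, F, G}.
No further FD applies.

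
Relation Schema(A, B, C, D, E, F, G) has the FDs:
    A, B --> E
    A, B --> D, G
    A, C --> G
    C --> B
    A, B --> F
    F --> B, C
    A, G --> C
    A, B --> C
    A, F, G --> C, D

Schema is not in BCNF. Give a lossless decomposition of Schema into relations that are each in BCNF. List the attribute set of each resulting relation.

Candidate keys of the original relation: {A, B}, {A, C}, {A, F}, {A, G}.
Within {A, B, C, D, E, F, G}: {C}⁺ ∩ {A, B, C, D, E, F, G} = {B, C}, not the whole set, so C --> B violates BCNF; decompose into {B, C} and {A, C, D, E, F, G}.
{B, C} has no BCNF violation.
Within {A, C, D, E, F, G}: {F}⁺ ∩ {A, C, D, E, F, G} = {C, F}, not the whole set, so F --> C violates BCNF; decompose into {C, F} and {A, D, E, F, G}.
{C, F} has no BCNF violation.
{A, D, E, F, G} has no BCNF violation.

{A, D, E, F, G}; {B, C}; {C, F}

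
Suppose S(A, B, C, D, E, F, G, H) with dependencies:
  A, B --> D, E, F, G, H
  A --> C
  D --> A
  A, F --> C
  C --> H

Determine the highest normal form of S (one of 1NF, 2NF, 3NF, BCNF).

Candidate keys: {A, B}, {B, D}. Prime attributes: {A, B, D}.
For A --> C we have {A}⁺ = {A, C, H}; {A} is not a superkey, so BCNF fails.
A --> C determines the non-prime attribute {C} from a non-superkey — 3NF is violated.
The proper key subset {A} of {A, B} determines non-prime {C, H}, so the relation is not even in 2NF.

1NF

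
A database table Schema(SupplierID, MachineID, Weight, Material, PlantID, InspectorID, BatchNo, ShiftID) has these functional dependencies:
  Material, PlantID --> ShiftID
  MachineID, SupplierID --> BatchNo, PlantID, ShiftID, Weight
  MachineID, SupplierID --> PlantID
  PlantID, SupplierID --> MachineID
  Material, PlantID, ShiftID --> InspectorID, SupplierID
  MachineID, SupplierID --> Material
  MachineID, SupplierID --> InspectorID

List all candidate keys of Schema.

{MachineID, SupplierID}, {Material, PlantID}, {PlantID, SupplierID}

Closure of {MachineID, SupplierID} is {BatchNo, InspectorID, MachineID, Material, PlantID, ShiftID, SupplierID, Weight}, the whole schema; {MachineID, SupplierID} is a candidate key.
Closure of {Material, PlantID} is {BatchNo, InspectorID, MachineID, Material, PlantID, ShiftID, SupplierID, Weight}, the whole schema; {Material, PlantID} is a candidate key.
Closure of {PlantID, SupplierID} is {BatchNo, InspectorID, MachineID, Material, PlantID, ShiftID, SupplierID, Weight}, the whole schema; {PlantID, SupplierID} is a candidate key.
Any other superkey properly contains one of these, so there are no further candidate keys.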